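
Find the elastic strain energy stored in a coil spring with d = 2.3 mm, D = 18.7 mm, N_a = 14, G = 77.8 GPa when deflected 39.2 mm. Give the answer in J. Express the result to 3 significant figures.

k = Gd⁴/(8D³N_a) = (77.8×10³)(2.3⁴)/(8·18.7³·14) = 2.9727 N/mm
U = ½kδ² = 0.5 × 2.9727 × 39.2² = 2284 N·mm = 2.284 J

2.28 J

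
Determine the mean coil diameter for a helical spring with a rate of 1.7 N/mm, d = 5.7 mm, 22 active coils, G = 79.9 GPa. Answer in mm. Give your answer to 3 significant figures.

D = (Gd⁴/(8N_a·k))^(1/3) = (79.9×10³·5.7⁴/(8·22·1.7))^(1/3)
  = (281893)^(1/3) = 65.5684 mm

65.6 mm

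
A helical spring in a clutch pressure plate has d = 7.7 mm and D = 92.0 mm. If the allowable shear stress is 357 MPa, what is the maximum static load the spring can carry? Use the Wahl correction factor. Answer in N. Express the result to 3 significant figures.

621 N

C = D/d = 92.0/7.7 = 11.9481
K_W = (4C−1)/(4C−4) + 0.615/C = 46.792/43.792 + 0.0515 = 1.1200
τ_max = K·8FD/(πd³) → F_max = τ_allow·πd³/(8DK)
F_max = 357·π·7.7³/(8·92.0·1.1200) = 5.1202e+05/824.3 = 621.16 N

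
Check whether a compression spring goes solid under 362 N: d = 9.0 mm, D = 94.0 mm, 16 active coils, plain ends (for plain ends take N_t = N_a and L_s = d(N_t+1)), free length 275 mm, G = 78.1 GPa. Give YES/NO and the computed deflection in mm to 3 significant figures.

NO, δ = 75.1 mm

k = Gd⁴/(8D³N_a) = (78.1×10³)(9.0⁴)/(8·94.0³·16) = 4.8198 N/mm
N_t = 16; L_s = 9.0·17 = 153 mm; δ_solid = L₀ − L_s = 275 − 153 = 122 mm
δ = F/k = 362/4.8198 = 75.107 mm
δ < δ_solid → spring does not go solid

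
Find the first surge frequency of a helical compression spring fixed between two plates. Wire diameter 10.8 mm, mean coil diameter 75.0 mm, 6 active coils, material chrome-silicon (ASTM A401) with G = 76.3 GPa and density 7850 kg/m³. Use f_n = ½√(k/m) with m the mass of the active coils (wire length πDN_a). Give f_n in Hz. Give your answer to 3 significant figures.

k = Gd⁴/(8D³N_a) = (76.3×10³)(10.8⁴)/(8·75.0³·6) = 51.262 N/mm = 51262 N/m
Wire length L = πDN_a = π·75.0·6 = 1413.7 mm
m = ρ·(πd²/4)·L = 7850 × 91.609×10⁻⁶ m² × 1.4137 m = 1.0166 kg
f_n = ½√(k/m) = 0.5·√(51262/1.0166) = 0.5·√(50423) = 112.27 Hz

112 Hz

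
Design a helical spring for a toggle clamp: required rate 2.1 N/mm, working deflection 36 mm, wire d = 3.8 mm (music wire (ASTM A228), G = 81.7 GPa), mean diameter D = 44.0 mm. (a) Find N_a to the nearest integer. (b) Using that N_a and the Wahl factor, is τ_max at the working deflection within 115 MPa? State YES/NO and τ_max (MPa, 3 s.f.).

(a) 12 coils; (b) NO, τ_max = 172 MPa

N_a = Gd⁴/(8D³k) = (81.7×10³)(3.8⁴)/(8·44.0³·2.1) = 11.9 → N_a = 12
Actual rate k = Gd⁴/(8D³·12) = 2.0832 N/mm
Working load F = kδ = 2.0832·36 = 74.995 N
C = 44.0/3.8 = 11.5789; K_W = (4C−1)/(4C−4)+0.615/C = 1.1240
τ_max = K_W·8FD/(πd³) = 1.1240·153.13 = 172.12 MPa
τ_max > 115 MPa → exceeds allowable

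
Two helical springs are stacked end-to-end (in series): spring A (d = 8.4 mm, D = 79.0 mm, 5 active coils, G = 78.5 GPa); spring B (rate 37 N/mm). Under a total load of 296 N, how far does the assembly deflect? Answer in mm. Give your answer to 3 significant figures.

k_A = Gd⁴/(8D³N_a) = (78.5×10³)(8.4⁴)/(8·79.0³·5) = 19.817 N/mm
Series: 1/k_eq = 1/19.817 + 1/37 = 0.077488; k_eq = 12.905 N/mm
δ = F/k_eq = 296/12.905 = 22.936 mm

22.9 mm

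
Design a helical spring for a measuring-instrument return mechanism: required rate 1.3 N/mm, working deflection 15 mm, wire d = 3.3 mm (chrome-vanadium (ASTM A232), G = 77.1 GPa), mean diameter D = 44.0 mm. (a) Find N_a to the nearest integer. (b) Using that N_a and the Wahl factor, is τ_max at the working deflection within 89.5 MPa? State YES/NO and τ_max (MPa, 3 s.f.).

N_a = Gd⁴/(8D³k) = (77.1×10³)(3.3⁴)/(8·44.0³·1.3) = 10.32 → N_a = 10
Actual rate k = Gd⁴/(8D³·10) = 1.3417 N/mm
Working load F = kδ = 1.3417·15 = 20.126 N
C = 44.0/3.3 = 13.3333; K_W = (4C−1)/(4C−4)+0.615/C = 1.1069
τ_max = K_W·8FD/(πd³) = 1.1069·62.749 = 69.459 MPa
τ_max ≤ 89.5 MPa → acceptable

(a) 10 coils; (b) YES, τ_max = 69.5 MPa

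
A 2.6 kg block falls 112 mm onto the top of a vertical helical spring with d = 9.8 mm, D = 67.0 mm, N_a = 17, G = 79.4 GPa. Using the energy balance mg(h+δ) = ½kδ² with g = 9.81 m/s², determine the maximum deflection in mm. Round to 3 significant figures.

k = Gd⁴/(8D³N_a) = (79.4×10³)(9.8⁴)/(8·67.0³·17) = 17.904 N/mm
W = mg = 2.6 × 9.81 = 25.506 N
½kδ² − Wδ − Wh = 0 → δ = (W + √(W² + 2kWh))/k
δ = (25.506 + √(650.56 + 102294))/17.904 = (25.506 + 320.85)/17.904 = 19.345 mm

19.3 mm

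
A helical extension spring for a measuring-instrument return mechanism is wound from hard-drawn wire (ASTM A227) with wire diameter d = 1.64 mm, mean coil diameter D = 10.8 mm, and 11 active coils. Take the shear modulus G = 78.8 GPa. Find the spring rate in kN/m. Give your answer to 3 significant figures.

5.14 kN/m

k = Gd⁴/(8D³N_a) = (78.8×10³ × 1.64⁴) / (8 × 10.8³ × 11)
  = 570035 / 110855 = 5.1422 N/mm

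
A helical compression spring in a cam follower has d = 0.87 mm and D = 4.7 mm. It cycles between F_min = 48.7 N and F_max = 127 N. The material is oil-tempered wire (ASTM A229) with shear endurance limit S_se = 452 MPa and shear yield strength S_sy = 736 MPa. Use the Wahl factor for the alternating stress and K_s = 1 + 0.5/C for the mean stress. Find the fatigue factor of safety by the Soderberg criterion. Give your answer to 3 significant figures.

C = D/d = 4.7/0.87 = 5.4023; K_W = (4C−1)/(4C−4)+0.615/C = 1.2842; K_s = 1+0.5/C = 1.0926
F_a = (F_max−F_min)/2 = 39.15 N; F_m = (F_max+F_min)/2 = 87.85 N
τ_a = K_W·8F_aD/(πd³) = 1.2842 × 711.56 = 913.79 MPa
τ_m = K_s·8F_mD/(πd³) = 1.0926 × 1596.7 = 1744.5 MPa
Soderberg: 1/n_f = τ_a/S_se + τ_m/S_sy = 913.79/452 + 1744.5/736 = 2.02166 + 2.37021 = 4.3919
n_f = 1/4.3919 = 0.2277

0.228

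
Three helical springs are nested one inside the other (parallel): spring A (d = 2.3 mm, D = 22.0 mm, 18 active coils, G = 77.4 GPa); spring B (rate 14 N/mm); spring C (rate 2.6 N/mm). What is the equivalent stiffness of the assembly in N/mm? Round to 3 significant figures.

k_A = Gd⁴/(8D³N_a) = (77.4×10³)(2.3⁴)/(8·22.0³·18) = 1.4126 N/mm
Parallel: k_eq = 1.4126 + 14 + 2.6 = 18.013 N/mm

18.0 N/mm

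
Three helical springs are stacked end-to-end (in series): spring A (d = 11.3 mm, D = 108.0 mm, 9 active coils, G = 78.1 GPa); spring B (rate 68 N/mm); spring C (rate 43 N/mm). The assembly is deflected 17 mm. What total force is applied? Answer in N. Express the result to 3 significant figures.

156 N

k_A = Gd⁴/(8D³N_a) = (78.1×10³)(11.3⁴)/(8·108.0³·9) = 14.04 N/mm
Series: 1/k_eq = 1/14.04 + 1/68 + 1/43 = 0.10919; k_eq = 9.1585 N/mm
F = k_eq·δ = 9.1585·17 = 155.7 N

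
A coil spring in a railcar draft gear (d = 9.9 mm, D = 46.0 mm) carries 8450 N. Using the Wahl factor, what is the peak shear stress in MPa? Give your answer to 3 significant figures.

1360 MPa

Spring index C = D/d = 46.0/9.9 = 4.6465
K_W = (4C−1)/(4C−4) + 0.615/C = 17.586/14.586 + 0.1324 = 1.3380
τ₀ = 8FD/(πd³) = 8·8450·46.0/(π·9.9³) = 3.1096e+06/3048.3 = 1020.1 MPa
τ_max = K·τ₀ = 1.3380 × 1020.1 = 1365 MPa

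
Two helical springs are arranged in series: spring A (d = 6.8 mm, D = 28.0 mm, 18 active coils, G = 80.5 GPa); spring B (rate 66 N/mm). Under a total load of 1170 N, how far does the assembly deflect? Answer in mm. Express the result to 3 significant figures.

k_A = Gd⁴/(8D³N_a) = (80.5×10³)(6.8⁴)/(8·28.0³·18) = 54.45 N/mm
Series: 1/k_eq = 1/54.45 + 1/66 = 0.033517; k_eq = 29.836 N/mm
δ = F/k_eq = 1170/29.836 = 39.215 mm

39.2 mm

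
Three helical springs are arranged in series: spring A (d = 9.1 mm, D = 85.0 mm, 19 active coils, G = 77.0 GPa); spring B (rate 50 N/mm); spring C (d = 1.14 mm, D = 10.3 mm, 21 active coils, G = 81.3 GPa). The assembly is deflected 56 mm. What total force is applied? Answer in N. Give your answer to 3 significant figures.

k_A = Gd⁴/(8D³N_a) = (77.0×10³)(9.1⁴)/(8·85.0³·19) = 5.6566 N/mm
k_C = Gd⁴/(8D³N_a) = (81.3×10³)(1.14⁴)/(8·10.3³·21) = 0.74798 N/mm
Series: 1/k_eq = 1/5.6566 + 1/50 + 1/0.74798 = 1.5337; k_eq = 0.65201 N/mm
F = k_eq·δ = 0.65201·56 = 36.512 N

36.5 N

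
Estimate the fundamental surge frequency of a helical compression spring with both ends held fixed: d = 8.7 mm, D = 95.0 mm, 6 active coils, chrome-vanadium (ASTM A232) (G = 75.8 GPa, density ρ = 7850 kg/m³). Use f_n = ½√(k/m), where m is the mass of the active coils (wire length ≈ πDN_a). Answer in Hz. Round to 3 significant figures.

56.2 Hz

k = Gd⁴/(8D³N_a) = (75.8×10³)(8.7⁴)/(8·95.0³·6) = 10.552 N/mm = 10552 N/m
Wire length L = πDN_a = π·95.0·6 = 1790.7 mm
m = ρ·(πd²/4)·L = 7850 × 59.447×10⁻⁶ m² × 1.7907 m = 0.83565 kg
f_n = ½√(k/m) = 0.5·√(10552/0.83565) = 0.5·√(12627) = 56.186 Hz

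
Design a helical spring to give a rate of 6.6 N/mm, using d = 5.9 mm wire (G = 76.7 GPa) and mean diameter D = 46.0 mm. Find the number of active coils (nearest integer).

18

N_a = Gd⁴/(8D³k) = (76.7×10³ × 5.9⁴)/(8 × 46.0³ × 6.6)
    = 9.29402e+07 / 5.13934e+06 = 18.08 → 18 coils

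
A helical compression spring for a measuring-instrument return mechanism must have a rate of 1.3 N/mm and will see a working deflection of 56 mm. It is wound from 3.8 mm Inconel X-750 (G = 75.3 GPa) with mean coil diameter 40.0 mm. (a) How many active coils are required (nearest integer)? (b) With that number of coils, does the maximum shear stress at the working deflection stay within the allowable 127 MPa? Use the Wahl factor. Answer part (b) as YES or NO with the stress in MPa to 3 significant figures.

N_a = Gd⁴/(8D³k) = (75.3×10³)(3.8⁴)/(8·40.0³·1.3) = 23.59 → N_a = 24
Actual rate k = Gd⁴/(8D³·24) = 1.2778 N/mm
Working load F = kδ = 1.2778·56 = 71.554 N
C = 40.0/3.8 = 10.5263; K_W = (4C−1)/(4C−4)+0.615/C = 1.1372
τ_max = K_W·8FD/(πd³) = 1.1372·132.83 = 151.04 MPa
τ_max > 127 MPa → exceeds allowable

(a) 24 coils; (b) NO, τ_max = 151 MPa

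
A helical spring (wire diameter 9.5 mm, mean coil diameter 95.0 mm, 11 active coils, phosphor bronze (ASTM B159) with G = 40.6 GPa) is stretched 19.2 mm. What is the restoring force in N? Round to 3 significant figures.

84.2 N

k = Gd⁴/(8D³N_a) = (40.6×10³)(9.5⁴)/(8·95.0³·11) = 4.383 N/mm
F = k·δ = 4.383 × 19.2 = 84.153 N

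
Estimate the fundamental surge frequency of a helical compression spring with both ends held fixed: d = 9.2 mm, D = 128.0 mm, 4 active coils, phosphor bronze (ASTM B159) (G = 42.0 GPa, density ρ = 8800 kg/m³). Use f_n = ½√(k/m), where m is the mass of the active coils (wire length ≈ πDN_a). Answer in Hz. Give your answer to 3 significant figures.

k = Gd⁴/(8D³N_a) = (42.0×10³)(9.2⁴)/(8·128.0³·4) = 4.4835 N/mm = 4483.5 N/m
Wire length L = πDN_a = π·128.0·4 = 1608.5 mm
m = ρ·(πd²/4)·L = 8800 × 66.476×10⁻⁶ m² × 1.6085 m = 0.94095 kg
f_n = ½√(k/m) = 0.5·√(4483.5/0.94095) = 0.5·√(4764.9) = 34.514 Hz

34.5 Hz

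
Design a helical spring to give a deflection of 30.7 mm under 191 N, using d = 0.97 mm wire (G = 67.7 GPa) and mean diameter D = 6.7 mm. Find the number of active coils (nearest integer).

Required rate k = F/δ = 191/30.7 = 6.2215 N/mm
N_a = Gd⁴/(8D³k) = (67.7×10³ × 0.97⁴)/(8 × 6.7³ × 6.2215)
    = 59934.3 / 14969.6 = 4.004 → 4 coils

4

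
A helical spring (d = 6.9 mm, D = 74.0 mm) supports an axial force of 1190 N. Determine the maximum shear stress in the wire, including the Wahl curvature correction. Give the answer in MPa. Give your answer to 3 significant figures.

Spring index C = D/d = 74.0/6.9 = 10.7246
K_W = (4C−1)/(4C−4) + 0.615/C = 41.899/38.899 + 0.0573 = 1.1345
τ₀ = 8FD/(πd³) = 8·1190·74.0/(π·6.9³) = 704480/1032 = 682.61 MPa
τ_max = K·τ₀ = 1.1345 × 682.61 = 774.4 MPa

774 MPa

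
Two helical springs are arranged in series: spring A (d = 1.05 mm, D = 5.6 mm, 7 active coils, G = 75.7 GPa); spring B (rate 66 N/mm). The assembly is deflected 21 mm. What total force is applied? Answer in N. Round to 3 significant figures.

k_A = Gd⁴/(8D³N_a) = (75.7×10³)(1.05⁴)/(8·5.6³·7) = 9.3562 N/mm
Series: 1/k_eq = 1/9.3562 + 1/66 = 0.12203; k_eq = 8.1946 N/mm
F = k_eq·δ = 8.1946·21 = 172.09 N

172 N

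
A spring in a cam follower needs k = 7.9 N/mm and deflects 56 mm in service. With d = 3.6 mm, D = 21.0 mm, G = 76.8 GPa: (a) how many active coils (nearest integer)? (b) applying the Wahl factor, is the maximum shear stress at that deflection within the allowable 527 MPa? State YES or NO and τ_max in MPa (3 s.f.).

(a) 22 coils; (b) NO, τ_max = 640 MPa

N_a = Gd⁴/(8D³k) = (76.8×10³)(3.6⁴)/(8·21.0³·7.9) = 22.04 → N_a = 22
Actual rate k = Gd⁴/(8D³·22) = 7.9141 N/mm
Working load F = kδ = 7.9141·56 = 443.19 N
C = 21.0/3.6 = 5.8333; K_W = (4C−1)/(4C−4)+0.615/C = 1.2606
τ_max = K_W·8FD/(πd³) = 1.2606·507.97 = 640.35 MPa
τ_max > 527 MPa → exceeds allowable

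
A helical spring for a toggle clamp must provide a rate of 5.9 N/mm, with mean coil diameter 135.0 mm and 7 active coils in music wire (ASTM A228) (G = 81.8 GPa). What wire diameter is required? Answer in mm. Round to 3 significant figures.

d = (8D³N_a·k / G)^(1/4) = (8·135.0³·7·5.9 / (81.8×10³))^0.25
  = (9937.7)^0.25 = 9.9844 mm

9.98 mm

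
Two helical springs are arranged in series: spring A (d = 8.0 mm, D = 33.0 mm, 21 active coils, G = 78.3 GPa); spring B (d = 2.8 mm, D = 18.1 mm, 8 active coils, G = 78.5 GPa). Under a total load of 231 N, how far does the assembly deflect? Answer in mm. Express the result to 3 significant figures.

k_A = Gd⁴/(8D³N_a) = (78.3×10³)(8.0⁴)/(8·33.0³·21) = 53.122 N/mm
k_B = Gd⁴/(8D³N_a) = (78.5×10³)(2.8⁴)/(8·18.1³·8) = 12.714 N/mm
Series: 1/k_eq = 1/53.122 + 1/12.714 = 0.097478; k_eq = 10.259 N/mm
δ = F/k_eq = 231/10.259 = 22.517 mm

22.5 mm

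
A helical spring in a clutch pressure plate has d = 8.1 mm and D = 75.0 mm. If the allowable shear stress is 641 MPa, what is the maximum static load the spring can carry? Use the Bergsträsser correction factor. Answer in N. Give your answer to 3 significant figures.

C = D/d = 75.0/8.1 = 9.2593
K_B = (4C+2)/(4C−3) = 39.037/34.037 = 1.1469
τ_max = K·8FD/(πd³) → F_max = τ_allow·πd³/(8DK)
F_max = 641·π·8.1³/(8·75.0·1.1469) = 1.0702e+06/688.14 = 1555.2 N

1560 N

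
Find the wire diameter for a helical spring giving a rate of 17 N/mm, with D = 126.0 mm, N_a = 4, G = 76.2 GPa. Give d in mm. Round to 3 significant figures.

d = (8D³N_a·k / G)^(1/4) = (8·126.0³·4·17 / (76.2×10³))^0.25
  = (14281)^0.25 = 10.9317 mm

10.9 mm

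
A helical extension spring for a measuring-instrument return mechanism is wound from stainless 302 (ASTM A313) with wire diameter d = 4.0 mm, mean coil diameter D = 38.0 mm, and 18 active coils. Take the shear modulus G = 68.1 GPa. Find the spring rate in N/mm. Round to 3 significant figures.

2.21 N/mm

k = Gd⁴/(8D³N_a) = (68.1×10³ × 4.0⁴) / (8 × 38.0³ × 18)
  = 1.74336e+07 / 7.90157e+06 = 2.2063 N/mm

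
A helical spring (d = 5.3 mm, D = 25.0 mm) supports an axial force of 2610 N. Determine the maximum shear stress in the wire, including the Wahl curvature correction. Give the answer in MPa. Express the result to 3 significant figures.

1490 MPa

Spring index C = D/d = 25.0/5.3 = 4.7170
K_W = (4C−1)/(4C−4) + 0.615/C = 17.868/14.868 + 0.1304 = 1.3322
τ₀ = 8FD/(πd³) = 8·2610·25.0/(π·5.3³) = 522000/467.71 = 1116.1 MPa
τ_max = K·τ₀ = 1.3322 × 1116.1 = 1486.8 MPa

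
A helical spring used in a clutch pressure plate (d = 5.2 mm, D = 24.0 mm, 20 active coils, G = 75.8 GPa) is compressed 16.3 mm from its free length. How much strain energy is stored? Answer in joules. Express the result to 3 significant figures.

3.33 J

k = Gd⁴/(8D³N_a) = (75.8×10³)(5.2⁴)/(8·24.0³·20) = 25.057 N/mm
U = ½kδ² = 0.5 × 25.057 × 16.3² = 3328.7 N·mm = 3.3287 J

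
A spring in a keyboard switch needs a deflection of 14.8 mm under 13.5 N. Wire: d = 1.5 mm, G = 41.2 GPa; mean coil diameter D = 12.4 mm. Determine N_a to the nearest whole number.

15

Required rate k = F/δ = 13.5/14.8 = 0.91216 N/mm
N_a = Gd⁴/(8D³k) = (41.2×10³ × 1.5⁴)/(8 × 12.4³ × 0.91216)
    = 208575 / 13913.2 = 14.99 → 15 coils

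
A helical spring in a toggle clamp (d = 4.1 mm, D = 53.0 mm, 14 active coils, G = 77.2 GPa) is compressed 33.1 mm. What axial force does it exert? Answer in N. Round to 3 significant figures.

43.3 N

k = Gd⁴/(8D³N_a) = (77.2×10³)(4.1⁴)/(8·53.0³·14) = 1.3083 N/mm
F = k·δ = 1.3083 × 33.1 = 43.305 N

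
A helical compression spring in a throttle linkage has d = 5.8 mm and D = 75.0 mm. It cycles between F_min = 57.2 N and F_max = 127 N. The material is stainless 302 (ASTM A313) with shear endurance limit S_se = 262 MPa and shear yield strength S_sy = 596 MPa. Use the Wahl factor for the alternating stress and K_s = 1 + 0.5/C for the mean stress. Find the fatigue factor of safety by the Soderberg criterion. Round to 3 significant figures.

3.31

C = D/d = 75.0/5.8 = 12.9310; K_W = (4C−1)/(4C−4)+0.615/C = 1.1104; K_s = 1+0.5/C = 1.0387
F_a = (F_max−F_min)/2 = 34.9 N; F_m = (F_max+F_min)/2 = 92.1 N
τ_a = K_W·8F_aD/(πd³) = 1.1104 × 34.162 = 37.934 MPa
τ_m = K_s·8F_mD/(πd³) = 1.0387 × 90.152 = 93.638 MPa
Soderberg: 1/n_f = τ_a/S_se + τ_m/S_sy = 37.934/262 + 93.638/596 = 0.14479 + 0.15711 = 0.3019
n_f = 1/0.3019 = 3.312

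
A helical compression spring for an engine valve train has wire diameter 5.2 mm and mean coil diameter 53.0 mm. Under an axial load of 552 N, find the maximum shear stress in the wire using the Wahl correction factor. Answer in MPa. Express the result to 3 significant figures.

Spring index C = D/d = 53.0/5.2 = 10.1923
K_W = (4C−1)/(4C−4) + 0.615/C = 39.769/36.769 + 0.0603 = 1.1419
τ₀ = 8FD/(πd³) = 8·552·53.0/(π·5.2³) = 234048/441.73 = 529.84 MPa
τ_max = K·τ₀ = 1.1419 × 529.84 = 605.04 MPa

605 MPa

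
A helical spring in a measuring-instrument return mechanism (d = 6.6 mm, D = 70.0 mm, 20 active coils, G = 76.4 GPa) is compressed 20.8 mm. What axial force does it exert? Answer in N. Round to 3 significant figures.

k = Gd⁴/(8D³N_a) = (76.4×10³)(6.6⁴)/(8·70.0³·20) = 2.6415 N/mm
F = k·δ = 2.6415 × 20.8 = 54.944 N

54.9 N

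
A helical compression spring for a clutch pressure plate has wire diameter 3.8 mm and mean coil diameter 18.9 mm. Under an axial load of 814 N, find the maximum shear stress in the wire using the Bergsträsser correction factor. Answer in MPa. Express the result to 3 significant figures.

925 MPa

Spring index C = D/d = 18.9/3.8 = 4.9737
K_B = (4C+2)/(4C−3) = 21.895/16.895 = 1.2960
τ₀ = 8FD/(πd³) = 8·814·18.9/(π·3.8³) = 123077/172.39 = 713.96 MPa
τ_max = K·τ₀ = 1.2960 × 713.96 = 925.26 MPa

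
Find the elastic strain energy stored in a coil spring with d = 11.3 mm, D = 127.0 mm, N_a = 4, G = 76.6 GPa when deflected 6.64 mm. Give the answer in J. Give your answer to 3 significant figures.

k = Gd⁴/(8D³N_a) = (76.6×10³)(11.3⁴)/(8·127.0³·4) = 19.054 N/mm
U = ½kδ² = 0.5 × 19.054 × 6.64² = 420.04 N·mm = 0.42004 J

0.420 J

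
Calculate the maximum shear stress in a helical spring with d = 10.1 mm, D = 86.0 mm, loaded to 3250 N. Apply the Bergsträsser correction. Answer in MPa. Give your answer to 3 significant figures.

802 MPa

Spring index C = D/d = 86.0/10.1 = 8.5149
K_B = (4C+2)/(4C−3) = 36.059/31.059 = 1.1610
τ₀ = 8FD/(πd³) = 8·3250·86.0/(π·10.1³) = 2.236e+06/3236.8 = 690.81 MPa
τ_max = K·τ₀ = 1.1610 × 690.81 = 802.02 MPa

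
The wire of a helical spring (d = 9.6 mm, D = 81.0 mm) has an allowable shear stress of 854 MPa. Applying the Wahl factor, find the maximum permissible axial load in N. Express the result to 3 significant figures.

C = D/d = 81.0/9.6 = 8.4375
K_W = (4C−1)/(4C−4) + 0.615/C = 32.750/29.750 + 0.0729 = 1.1737
τ_max = K·8FD/(πd³) → F_max = τ_allow·πd³/(8DK)
F_max = 854·π·9.6³/(8·81.0·1.1737) = 2.3737e+06/760.58 = 3120.9 N

3120 N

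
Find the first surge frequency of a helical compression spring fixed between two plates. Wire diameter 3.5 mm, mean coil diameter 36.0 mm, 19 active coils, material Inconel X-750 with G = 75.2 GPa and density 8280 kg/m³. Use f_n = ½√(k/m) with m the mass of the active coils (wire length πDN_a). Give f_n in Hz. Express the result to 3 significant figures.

48.2 Hz

k = Gd⁴/(8D³N_a) = (75.2×10³)(3.5⁴)/(8·36.0³·19) = 1.5913 N/mm = 1591.3 N/m
Wire length L = πDN_a = π·36.0·19 = 2148.8 mm
m = ρ·(πd²/4)·L = 8280 × 9.6211×10⁻⁶ m² × 2.1488 m = 0.17118 kg
f_n = ½√(k/m) = 0.5·√(1591.3/0.17118) = 0.5·√(9295.6) = 48.207 Hz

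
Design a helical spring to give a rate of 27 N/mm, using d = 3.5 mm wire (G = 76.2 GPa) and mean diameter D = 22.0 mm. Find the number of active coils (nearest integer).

N_a = Gd⁴/(8D³k) = (76.2×10³ × 3.5⁴)/(8 × 22.0³ × 27)
    = 1.14348e+07 / 2.29997e+06 = 4.972 → 5 coils

5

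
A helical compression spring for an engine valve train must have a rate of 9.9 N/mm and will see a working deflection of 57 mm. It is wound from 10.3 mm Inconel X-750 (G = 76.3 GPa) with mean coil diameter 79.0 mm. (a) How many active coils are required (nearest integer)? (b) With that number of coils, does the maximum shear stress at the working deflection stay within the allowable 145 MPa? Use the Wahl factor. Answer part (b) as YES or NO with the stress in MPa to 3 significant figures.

N_a = Gd⁴/(8D³k) = (76.3×10³)(10.3⁴)/(8·79.0³·9.9) = 21.99 → N_a = 22
Actual rate k = Gd⁴/(8D³·22) = 9.8965 N/mm
Working load F = kδ = 9.8965·57 = 564.1 N
C = 79.0/10.3 = 7.6699; K_W = (4C−1)/(4C−4)+0.615/C = 1.1926
τ_max = K_W·8FD/(πd³) = 1.1926·103.85 = 123.86 MPa
τ_max ≤ 145 MPa → acceptable

(a) 22 coils; (b) YES, τ_max = 124 MPa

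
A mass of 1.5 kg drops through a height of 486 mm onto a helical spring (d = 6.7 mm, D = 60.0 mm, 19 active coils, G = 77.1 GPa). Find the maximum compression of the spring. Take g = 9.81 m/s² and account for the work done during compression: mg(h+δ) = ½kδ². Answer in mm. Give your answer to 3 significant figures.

k = Gd⁴/(8D³N_a) = (77.1×10³)(6.7⁴)/(8·60.0³·19) = 4.7321 N/mm
W = mg = 1.5 × 9.81 = 14.715 N
½kδ² − Wδ − Wh = 0 → δ = (W + √(W² + 2kWh))/k
δ = (14.715 + √(216.53 + 67683.5))/4.7321 = (14.715 + 260.58)/4.7321 = 58.175 mm

58.2 mm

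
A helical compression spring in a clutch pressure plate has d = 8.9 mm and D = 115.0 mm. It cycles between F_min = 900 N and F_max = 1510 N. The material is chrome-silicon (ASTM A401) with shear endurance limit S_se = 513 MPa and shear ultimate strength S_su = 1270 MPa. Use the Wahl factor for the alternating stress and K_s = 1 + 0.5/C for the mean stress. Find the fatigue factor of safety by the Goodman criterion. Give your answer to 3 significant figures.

C = D/d = 115.0/8.9 = 12.9213; K_W = (4C−1)/(4C−4)+0.615/C = 1.1105; K_s = 1+0.5/C = 1.0387
F_a = (F_max−F_min)/2 = 305 N; F_m = (F_max+F_min)/2 = 1205 N
τ_a = K_W·8F_aD/(πd³) = 1.1105 × 126.7 = 140.7 MPa
τ_m = K_s·8F_mD/(πd³) = 1.0387 × 500.56 = 519.93 MPa
Goodman: 1/n_f = τ_a/S_se + τ_m/S_su = 140.7/513 + 519.93/1270 = 0.27427 + 0.40939 = 0.68366
n_f = 1/0.68366 = 1.463

1.46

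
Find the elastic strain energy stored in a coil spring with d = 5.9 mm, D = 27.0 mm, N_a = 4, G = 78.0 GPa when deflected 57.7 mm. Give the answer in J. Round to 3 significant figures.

k = Gd⁴/(8D³N_a) = (78.0×10³)(5.9⁴)/(8·27.0³·4) = 150.06 N/mm
U = ½kδ² = 0.5 × 150.06 × 57.7² = 2.4979e+05 N·mm = 249.79 J

250 J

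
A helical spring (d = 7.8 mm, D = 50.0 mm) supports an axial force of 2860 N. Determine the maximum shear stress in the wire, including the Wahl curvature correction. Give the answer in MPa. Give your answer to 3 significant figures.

Spring index C = D/d = 50.0/7.8 = 6.4103
K_W = (4C−1)/(4C−4) + 0.615/C = 24.641/21.641 + 0.0959 = 1.2346
τ₀ = 8FD/(πd³) = 8·2860·50.0/(π·7.8³) = 1.144e+06/1490.8 = 767.35 MPa
τ_max = K·τ₀ = 1.2346 × 767.35 = 947.34 MPa

947 MPa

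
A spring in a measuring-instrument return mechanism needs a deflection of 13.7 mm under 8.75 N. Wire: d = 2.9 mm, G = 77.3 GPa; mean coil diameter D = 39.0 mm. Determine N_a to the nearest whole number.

Required rate k = F/δ = 8.75/13.7 = 0.63869 N/mm
N_a = Gd⁴/(8D³k) = (77.3×10³ × 2.9⁴)/(8 × 39.0³ × 0.63869)
    = 5.46728e+06 / 303090 = 18.04 → 18 coils

18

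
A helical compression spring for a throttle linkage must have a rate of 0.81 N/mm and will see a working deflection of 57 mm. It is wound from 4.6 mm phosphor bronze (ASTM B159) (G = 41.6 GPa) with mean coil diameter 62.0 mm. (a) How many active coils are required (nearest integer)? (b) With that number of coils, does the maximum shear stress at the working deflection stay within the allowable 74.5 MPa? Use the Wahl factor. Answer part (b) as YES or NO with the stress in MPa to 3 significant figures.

N_a = Gd⁴/(8D³k) = (41.6×10³)(4.6⁴)/(8·62.0³·0.81) = 12.06 → N_a = 12
Actual rate k = Gd⁴/(8D³·12) = 0.8141 N/mm
Working load F = kδ = 0.8141·57 = 46.404 N
C = 62.0/4.6 = 13.4783; K_W = (4C−1)/(4C−4)+0.615/C = 1.1057
τ_max = K_W·8FD/(πd³) = 1.1057·75.268 = 83.227 MPa
τ_max > 74.5 MPa → exceeds allowable

(a) 12 coils; (b) NO, τ_max = 83.2 MPa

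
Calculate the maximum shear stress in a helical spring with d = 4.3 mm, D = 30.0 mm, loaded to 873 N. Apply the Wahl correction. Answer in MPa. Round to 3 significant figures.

1020 MPa

Spring index C = D/d = 30.0/4.3 = 6.9767
K_W = (4C−1)/(4C−4) + 0.615/C = 26.907/23.907 + 0.0882 = 1.2136
τ₀ = 8FD/(πd³) = 8·873·30.0/(π·4.3³) = 209520/249.78 = 838.82 MPa
τ_max = K·τ₀ = 1.2136 × 838.82 = 1018 MPa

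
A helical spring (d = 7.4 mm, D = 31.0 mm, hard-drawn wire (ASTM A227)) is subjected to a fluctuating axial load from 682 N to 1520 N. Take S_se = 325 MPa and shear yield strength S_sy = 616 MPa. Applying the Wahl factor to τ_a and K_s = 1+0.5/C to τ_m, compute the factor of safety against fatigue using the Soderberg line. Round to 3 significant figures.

C = D/d = 31.0/7.4 = 4.1892; K_W = (4C−1)/(4C−4)+0.615/C = 1.3820; K_s = 1+0.5/C = 1.1194
F_a = (F_max−F_min)/2 = 419 N; F_m = (F_max+F_min)/2 = 1101 N
τ_a = K_W·8F_aD/(πd³) = 1.3820 × 81.625 = 112.8 MPa
τ_m = K_s·8F_mD/(πd³) = 1.1194 × 214.48 = 240.08 MPa
Soderberg: 1/n_f = τ_a/S_se + τ_m/S_sy = 112.8/325 + 240.08/616 = 0.34709 + 0.38975 = 0.73683
n_f = 1/0.73683 = 1.357

1.36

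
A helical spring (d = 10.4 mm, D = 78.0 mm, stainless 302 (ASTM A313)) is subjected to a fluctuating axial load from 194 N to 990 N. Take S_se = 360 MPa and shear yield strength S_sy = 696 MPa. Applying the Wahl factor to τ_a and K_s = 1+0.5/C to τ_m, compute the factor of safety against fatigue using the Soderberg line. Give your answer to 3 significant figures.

C = D/d = 78.0/10.4 = 7.5000; K_W = (4C−1)/(4C−4)+0.615/C = 1.1974; K_s = 1+0.5/C = 1.0667
F_a = (F_max−F_min)/2 = 398 N; F_m = (F_max+F_min)/2 = 592 N
τ_a = K_W·8F_aD/(πd³) = 1.1974 × 70.278 = 84.149 MPa
τ_m = K_s·8F_mD/(πd³) = 1.0667 × 104.53 = 111.5 MPa
Soderberg: 1/n_f = τ_a/S_se + τ_m/S_sy = 84.149/360 + 111.5/696 = 0.23375 + 0.16020 = 0.39395
n_f = 1/0.39395 = 2.538

2.54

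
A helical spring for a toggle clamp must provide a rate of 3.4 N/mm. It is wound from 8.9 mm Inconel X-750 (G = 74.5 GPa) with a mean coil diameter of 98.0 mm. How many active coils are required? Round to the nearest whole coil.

18

N_a = Gd⁴/(8D³k) = (74.5×10³ × 8.9⁴)/(8 × 98.0³ × 3.4)
    = 4.6743e+08 / 2.56004e+07 = 18.26 → 18 coils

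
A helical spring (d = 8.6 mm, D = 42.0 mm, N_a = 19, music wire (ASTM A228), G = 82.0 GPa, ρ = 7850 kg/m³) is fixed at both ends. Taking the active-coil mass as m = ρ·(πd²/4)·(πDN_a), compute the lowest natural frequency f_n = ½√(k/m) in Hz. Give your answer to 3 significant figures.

k = Gd⁴/(8D³N_a) = (82.0×10³)(8.6⁴)/(8·42.0³·19) = 39.831 N/mm = 39831 N/m
Wire length L = πDN_a = π·42.0·19 = 2507 mm
m = ρ·(πd²/4)·L = 7850 × 58.088×10⁻⁶ m² × 2.507 m = 1.1432 kg
f_n = ½√(k/m) = 0.5·√(39831/1.1432) = 0.5·√(34842) = 93.33 Hz

93.3 Hz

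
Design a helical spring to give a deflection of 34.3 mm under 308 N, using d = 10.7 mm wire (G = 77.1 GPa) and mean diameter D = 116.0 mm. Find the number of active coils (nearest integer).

9

Required rate k = F/δ = 308/34.3 = 8.9796 N/mm
N_a = Gd⁴/(8D³k) = (77.1×10³ × 10.7⁴)/(8 × 116.0³ × 8.9796)
    = 1.01062e+09 / 1.1213e+08 = 9.013 → 9 coils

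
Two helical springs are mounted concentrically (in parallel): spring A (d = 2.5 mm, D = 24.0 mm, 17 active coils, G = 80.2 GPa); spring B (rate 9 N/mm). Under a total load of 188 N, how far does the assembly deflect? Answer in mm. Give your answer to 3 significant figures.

k_A = Gd⁴/(8D³N_a) = (80.2×10³)(2.5⁴)/(8·24.0³·17) = 1.6663 N/mm
Parallel: k_eq = 1.6663 + 9 = 10.666 N/mm
δ = F/k_eq = 188/10.666 = 17.626 mm

17.6 mm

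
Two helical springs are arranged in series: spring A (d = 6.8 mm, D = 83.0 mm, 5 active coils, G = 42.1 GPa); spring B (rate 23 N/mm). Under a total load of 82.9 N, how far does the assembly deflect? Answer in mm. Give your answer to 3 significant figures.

24.7 mm

k_A = Gd⁴/(8D³N_a) = (42.1×10³)(6.8⁴)/(8·83.0³·5) = 3.9357 N/mm
Series: 1/k_eq = 1/3.9357 + 1/23 = 0.29756; k_eq = 3.3606 N/mm
δ = F/k_eq = 82.9/3.3606 = 24.668 mm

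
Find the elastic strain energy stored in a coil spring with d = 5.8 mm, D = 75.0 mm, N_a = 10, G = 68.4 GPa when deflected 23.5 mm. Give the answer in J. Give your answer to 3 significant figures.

0.633 J

k = Gd⁴/(8D³N_a) = (68.4×10³)(5.8⁴)/(8·75.0³·10) = 2.2935 N/mm
U = ½kδ² = 0.5 × 2.2935 × 23.5² = 633.29 N·mm = 0.63329 J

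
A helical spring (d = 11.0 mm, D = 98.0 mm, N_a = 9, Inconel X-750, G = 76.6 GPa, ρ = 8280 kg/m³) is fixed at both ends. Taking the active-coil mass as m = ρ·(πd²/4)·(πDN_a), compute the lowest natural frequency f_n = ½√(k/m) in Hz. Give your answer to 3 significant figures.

43.6 Hz

k = Gd⁴/(8D³N_a) = (76.6×10³)(11.0⁴)/(8·98.0³·9) = 16.55 N/mm = 16550 N/m
Wire length L = πDN_a = π·98.0·9 = 2770.9 mm
m = ρ·(πd²/4)·L = 8280 × 95.033×10⁻⁶ m² × 2.7709 m = 2.1803 kg
f_n = ½√(k/m) = 0.5·√(16550/2.1803) = 0.5·√(7590.4) = 43.561 Hz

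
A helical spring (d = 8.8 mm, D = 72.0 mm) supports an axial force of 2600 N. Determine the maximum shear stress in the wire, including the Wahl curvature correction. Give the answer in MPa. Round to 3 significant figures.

825 MPa

Spring index C = D/d = 72.0/8.8 = 8.1818
K_W = (4C−1)/(4C−4) + 0.615/C = 31.727/28.727 + 0.0752 = 1.1796
τ₀ = 8FD/(πd³) = 8·2600·72.0/(π·8.8³) = 1.4976e+06/2140.9 = 699.52 MPa
τ_max = K·τ₀ = 1.1796 × 699.52 = 825.15 MPa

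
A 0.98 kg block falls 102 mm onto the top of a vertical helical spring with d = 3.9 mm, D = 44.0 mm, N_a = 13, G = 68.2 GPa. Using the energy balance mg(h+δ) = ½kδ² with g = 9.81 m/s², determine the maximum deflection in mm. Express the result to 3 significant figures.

39.0 mm

k = Gd⁴/(8D³N_a) = (68.2×10³)(3.9⁴)/(8·44.0³·13) = 1.7809 N/mm
W = mg = 0.98 × 9.81 = 9.6138 N
½kδ² − Wδ − Wh = 0 → δ = (W + √(W² + 2kWh))/k
δ = (9.6138 + √(92.425 + 3492.82))/1.7809 = (9.6138 + 59.877)/1.7809 = 39.019 mm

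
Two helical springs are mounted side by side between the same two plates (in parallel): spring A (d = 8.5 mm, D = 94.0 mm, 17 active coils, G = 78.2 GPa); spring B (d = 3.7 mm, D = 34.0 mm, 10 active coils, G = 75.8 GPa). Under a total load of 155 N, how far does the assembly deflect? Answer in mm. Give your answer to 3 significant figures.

k_A = Gd⁴/(8D³N_a) = (78.2×10³)(8.5⁴)/(8·94.0³·17) = 3.6138 N/mm
k_B = Gd⁴/(8D³N_a) = (75.8×10³)(3.7⁴)/(8·34.0³·10) = 4.518 N/mm
Parallel: k_eq = 3.6138 + 4.518 = 8.1318 N/mm
δ = F/k_eq = 155/8.1318 = 19.061 mm

19.1 mm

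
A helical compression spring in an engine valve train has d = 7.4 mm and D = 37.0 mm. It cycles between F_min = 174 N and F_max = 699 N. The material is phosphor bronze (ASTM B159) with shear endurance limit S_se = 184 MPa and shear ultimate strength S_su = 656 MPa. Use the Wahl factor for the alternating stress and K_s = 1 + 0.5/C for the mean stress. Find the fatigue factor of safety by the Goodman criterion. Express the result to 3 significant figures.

1.65

C = D/d = 37.0/7.4 = 5.0000; K_W = (4C−1)/(4C−4)+0.615/C = 1.3105; K_s = 1+0.5/C = 1.1000
F_a = (F_max−F_min)/2 = 262.5 N; F_m = (F_max+F_min)/2 = 436.5 N
τ_a = K_W·8F_aD/(πd³) = 1.3105 × 61.035 = 79.986 MPa
τ_m = K_s·8F_mD/(πd³) = 1.1000 × 101.49 = 111.64 MPa
Goodman: 1/n_f = τ_a/S_se + τ_m/S_su = 79.986/184 + 111.64/656 = 0.43471 + 0.17018 = 0.60489
n_f = 1/0.60489 = 1.653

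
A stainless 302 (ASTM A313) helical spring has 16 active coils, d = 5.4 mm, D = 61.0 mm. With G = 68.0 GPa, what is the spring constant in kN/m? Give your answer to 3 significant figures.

k = Gd⁴/(8D³N_a) = (68.0×10³ × 5.4⁴) / (8 × 61.0³ × 16)
  = 5.78208e+07 / 2.90536e+07 = 1.9901 N/mm

1.99 kN/m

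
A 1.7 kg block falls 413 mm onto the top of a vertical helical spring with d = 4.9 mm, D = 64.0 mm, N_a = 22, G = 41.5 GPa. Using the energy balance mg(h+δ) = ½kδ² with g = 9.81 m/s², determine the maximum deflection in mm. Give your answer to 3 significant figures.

198 mm

k = Gd⁴/(8D³N_a) = (41.5×10³)(4.9⁴)/(8·64.0³·22) = 0.51854 N/mm
W = mg = 1.7 × 9.81 = 16.677 N
½kδ² − Wδ − Wh = 0 → δ = (W + √(W² + 2kWh))/k
δ = (16.677 + √(278.12 + 7142.95))/0.51854 = (16.677 + 86.146)/0.51854 = 198.29 mm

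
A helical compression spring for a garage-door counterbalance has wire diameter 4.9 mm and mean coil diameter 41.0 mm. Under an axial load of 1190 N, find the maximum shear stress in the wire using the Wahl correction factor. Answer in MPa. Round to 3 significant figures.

1240 MPa

Spring index C = D/d = 41.0/4.9 = 8.3673
K_W = (4C−1)/(4C−4) + 0.615/C = 32.469/29.469 + 0.0735 = 1.1753
τ₀ = 8FD/(πd³) = 8·1190·41.0/(π·4.9³) = 390320/369.61 = 1056 MPa
τ_max = K·τ₀ = 1.1753 × 1056 = 1241.2 MPa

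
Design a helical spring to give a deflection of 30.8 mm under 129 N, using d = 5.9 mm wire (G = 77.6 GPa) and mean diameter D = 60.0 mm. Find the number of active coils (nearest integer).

13

Required rate k = F/δ = 129/30.8 = 4.1883 N/mm
N_a = Gd⁴/(8D³k) = (77.6×10³ × 5.9⁴)/(8 × 60.0³ × 4.1883)
    = 9.40307e+07 / 7.2374e+06 = 12.99 → 13 coils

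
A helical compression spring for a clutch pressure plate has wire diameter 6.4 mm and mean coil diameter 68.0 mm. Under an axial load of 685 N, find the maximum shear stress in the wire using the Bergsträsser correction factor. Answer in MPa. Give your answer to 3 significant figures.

Spring index C = D/d = 68.0/6.4 = 10.6250
K_B = (4C+2)/(4C−3) = 44.500/39.500 = 1.1266
τ₀ = 8FD/(πd³) = 8·685·68.0/(π·6.4³) = 372640/823.55 = 452.48 MPa
τ_max = K·τ₀ = 1.1266 × 452.48 = 509.76 MPa

510 MPa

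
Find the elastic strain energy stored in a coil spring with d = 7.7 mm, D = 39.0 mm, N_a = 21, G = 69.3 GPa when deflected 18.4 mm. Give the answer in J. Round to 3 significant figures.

k = Gd⁴/(8D³N_a) = (69.3×10³)(7.7⁴)/(8·39.0³·21) = 24.445 N/mm
U = ½kδ² = 0.5 × 24.445 × 18.4² = 4138.1 N·mm = 4.1381 J

4.14 J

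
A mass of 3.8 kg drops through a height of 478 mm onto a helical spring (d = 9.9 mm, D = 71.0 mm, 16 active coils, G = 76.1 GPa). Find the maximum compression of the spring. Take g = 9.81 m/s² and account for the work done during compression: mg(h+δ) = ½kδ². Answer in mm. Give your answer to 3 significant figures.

k = Gd⁴/(8D³N_a) = (76.1×10³)(9.9⁴)/(8·71.0³·16) = 15.957 N/mm
W = mg = 3.8 × 9.81 = 37.278 N
½kδ² − Wδ − Wh = 0 → δ = (W + √(W² + 2kWh))/k
δ = (37.278 + √(1389.6 + 568658))/15.957 = (37.278 + 755.01)/15.957 = 49.653 mm

49.7 mm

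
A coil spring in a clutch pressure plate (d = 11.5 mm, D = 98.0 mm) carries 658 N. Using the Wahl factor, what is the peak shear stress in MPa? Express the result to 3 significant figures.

127 MPa

Spring index C = D/d = 98.0/11.5 = 8.5217
K_W = (4C−1)/(4C−4) + 0.615/C = 33.087/30.087 + 0.0722 = 1.1719
τ₀ = 8FD/(πd³) = 8·658·98.0/(π·11.5³) = 515872/4778 = 107.97 MPa
τ_max = K·τ₀ = 1.1719 × 107.97 = 126.53 MPa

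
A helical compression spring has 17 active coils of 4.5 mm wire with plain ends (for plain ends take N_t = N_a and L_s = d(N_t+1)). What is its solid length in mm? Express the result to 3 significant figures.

81.0 mm

plain ends: N_t = N_a = 17
L_s = d·(N_t+1) = 4.5 × 18 = 81 mm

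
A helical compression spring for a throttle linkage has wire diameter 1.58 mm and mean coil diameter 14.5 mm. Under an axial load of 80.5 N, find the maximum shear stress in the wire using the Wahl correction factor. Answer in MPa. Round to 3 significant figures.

873 MPa

Spring index C = D/d = 14.5/1.58 = 9.1772
K_W = (4C−1)/(4C−4) + 0.615/C = 35.709/32.709 + 0.0670 = 1.1587
τ₀ = 8FD/(πd³) = 8·80.5·14.5/(π·1.58³) = 9338/12.391 = 753.59 MPa
τ_max = K·τ₀ = 1.1587 × 753.59 = 873.2 MPa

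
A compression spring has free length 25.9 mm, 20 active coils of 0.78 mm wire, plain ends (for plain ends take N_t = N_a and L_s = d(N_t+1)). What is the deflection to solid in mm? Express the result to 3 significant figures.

N_t = 20; L_s = 0.78·21 = 16.38 mm
δ_solid = L₀ − L_s = 25.9 − 16.38 = 9.52 mm

9.52 mm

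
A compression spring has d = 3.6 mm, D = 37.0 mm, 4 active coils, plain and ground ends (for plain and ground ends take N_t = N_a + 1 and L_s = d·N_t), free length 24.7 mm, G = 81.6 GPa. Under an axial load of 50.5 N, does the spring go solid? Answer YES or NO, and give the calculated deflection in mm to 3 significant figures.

NO, δ = 5.97 mm

k = Gd⁴/(8D³N_a) = (81.6×10³)(3.6⁴)/(8·37.0³·4) = 8.4556 N/mm
N_t = 5; L_s = 3.6·5 = 18 mm; δ_solid = L₀ − L_s = 24.7 − 18 = 6.7 mm
δ = F/k = 50.5/8.4556 = 5.9724 mm
δ < δ_solid → spring does not go solid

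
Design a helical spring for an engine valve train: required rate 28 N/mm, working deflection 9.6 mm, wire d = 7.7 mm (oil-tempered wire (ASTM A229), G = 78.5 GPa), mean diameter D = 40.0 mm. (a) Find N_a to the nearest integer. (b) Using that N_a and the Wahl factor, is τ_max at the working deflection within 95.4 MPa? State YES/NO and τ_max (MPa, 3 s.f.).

(a) 19 coils; (b) YES, τ_max = 78.8 MPa

N_a = Gd⁴/(8D³k) = (78.5×10³)(7.7⁴)/(8·40.0³·28) = 19.25 → N_a = 19
Actual rate k = Gd⁴/(8D³·19) = 28.367 N/mm
Working load F = kδ = 28.367·9.6 = 272.32 N
C = 40.0/7.7 = 5.1948; K_W = (4C−1)/(4C−4)+0.615/C = 1.2972
τ_max = K_W·8FD/(πd³) = 1.2972·60.759 = 78.815 MPa
τ_max ≤ 95.4 MPa → acceptable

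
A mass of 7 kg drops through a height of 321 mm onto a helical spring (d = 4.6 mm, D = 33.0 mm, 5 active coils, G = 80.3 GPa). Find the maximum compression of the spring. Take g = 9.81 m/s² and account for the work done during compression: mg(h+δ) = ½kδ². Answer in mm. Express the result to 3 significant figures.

44.8 mm

k = Gd⁴/(8D³N_a) = (80.3×10³)(4.6⁴)/(8·33.0³·5) = 25.012 N/mm
W = mg = 7 × 9.81 = 68.67 N
½kδ² − Wδ − Wh = 0 → δ = (W + √(W² + 2kWh))/k
δ = (68.67 + √(4715.6 + 1.10267e+06))/25.012 = (68.67 + 1052.3)/25.012 = 44.819 mm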